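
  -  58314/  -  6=9719  +  0/1 = 9719.00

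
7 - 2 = 5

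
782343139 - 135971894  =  646371245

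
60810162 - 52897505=7912657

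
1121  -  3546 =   -  2425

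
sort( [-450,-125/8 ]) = [ - 450, - 125/8] 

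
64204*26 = 1669304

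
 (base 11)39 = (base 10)42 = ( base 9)46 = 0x2A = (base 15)2C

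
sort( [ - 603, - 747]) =[ - 747, - 603 ]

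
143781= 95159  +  48622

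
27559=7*3937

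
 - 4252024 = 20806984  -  25059008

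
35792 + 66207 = 101999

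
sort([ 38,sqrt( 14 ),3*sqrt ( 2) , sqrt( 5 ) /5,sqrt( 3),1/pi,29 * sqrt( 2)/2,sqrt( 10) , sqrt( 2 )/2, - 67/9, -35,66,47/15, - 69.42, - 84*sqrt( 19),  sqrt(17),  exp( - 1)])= [ - 84*sqrt( 19 ), - 69.42 ,  -  35  , - 67/9,1/pi, exp( - 1 ),sqrt( 5)/5,sqrt (2)/2,sqrt( 3),47/15,sqrt(10),sqrt( 14),sqrt( 17 ),3 * sqrt(2 ), 29*sqrt( 2) /2,38,66 ]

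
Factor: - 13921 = -13921^1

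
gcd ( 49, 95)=1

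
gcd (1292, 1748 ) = 76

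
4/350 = 2/175  =  0.01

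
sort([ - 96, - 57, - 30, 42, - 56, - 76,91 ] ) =[ - 96, - 76, - 57, - 56, - 30,42, 91 ] 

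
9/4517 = 9/4517=   0.00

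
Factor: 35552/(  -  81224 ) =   -  404/923   =  -2^2*13^( - 1)*71^( - 1)*101^1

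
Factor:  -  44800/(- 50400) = 8/9 = 2^3*3^( - 2) 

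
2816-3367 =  - 551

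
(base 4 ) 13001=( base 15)1ee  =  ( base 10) 449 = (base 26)H7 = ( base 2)111000001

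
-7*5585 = -39095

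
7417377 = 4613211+2804166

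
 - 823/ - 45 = 823/45=18.29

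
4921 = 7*703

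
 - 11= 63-74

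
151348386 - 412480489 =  - 261132103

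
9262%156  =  58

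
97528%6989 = 6671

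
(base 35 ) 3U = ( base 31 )4b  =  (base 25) 5a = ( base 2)10000111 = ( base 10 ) 135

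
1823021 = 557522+1265499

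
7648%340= 168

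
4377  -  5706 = -1329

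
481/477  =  1+4/477= 1.01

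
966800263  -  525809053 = 440991210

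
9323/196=9323/196 = 47.57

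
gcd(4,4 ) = 4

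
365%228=137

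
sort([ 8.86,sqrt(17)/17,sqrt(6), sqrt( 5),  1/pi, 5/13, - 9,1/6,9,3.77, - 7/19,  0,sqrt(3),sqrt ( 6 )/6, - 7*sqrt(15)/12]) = [ - 9, -7*sqrt(15)/12, - 7/19 , 0,  1/6,sqrt( 17) /17, 1/pi,5/13,sqrt(6 )/6,sqrt(3 ),sqrt(5), sqrt( 6 ), 3.77,  8.86,  9] 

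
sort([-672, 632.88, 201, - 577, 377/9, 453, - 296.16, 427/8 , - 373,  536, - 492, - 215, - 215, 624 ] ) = [ - 672, - 577, - 492, - 373 , - 296.16 , - 215 ,- 215, 377/9, 427/8 , 201 , 453,536,  624,632.88 ]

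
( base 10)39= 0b100111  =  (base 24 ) 1f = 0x27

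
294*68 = 19992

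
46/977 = 46/977 = 0.05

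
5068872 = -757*( - 6696)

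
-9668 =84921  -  94589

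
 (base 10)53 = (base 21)2b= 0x35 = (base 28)1p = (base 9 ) 58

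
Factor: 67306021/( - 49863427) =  - 47^2 * 1301^( - 1 ) * 30469^1 * 38327^( - 1 ) 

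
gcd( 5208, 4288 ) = 8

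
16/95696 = 1/5981 =0.00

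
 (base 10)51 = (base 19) 2D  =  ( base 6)123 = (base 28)1N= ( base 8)63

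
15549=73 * 213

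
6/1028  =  3/514 = 0.01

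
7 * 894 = 6258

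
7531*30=225930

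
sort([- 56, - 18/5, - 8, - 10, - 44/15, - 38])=[- 56,-38, - 10, - 8, - 18/5, - 44/15] 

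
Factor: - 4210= -2^1*5^1*421^1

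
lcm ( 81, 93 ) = 2511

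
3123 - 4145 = -1022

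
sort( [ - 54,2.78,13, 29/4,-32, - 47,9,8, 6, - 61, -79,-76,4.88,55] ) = [ -79, - 76, -61,-54, - 47, - 32,2.78 , 4.88, 6,29/4,8,9, 13 , 55 ] 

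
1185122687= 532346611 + 652776076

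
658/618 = 329/309 = 1.06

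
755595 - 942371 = -186776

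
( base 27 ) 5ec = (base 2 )111111000011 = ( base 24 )703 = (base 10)4035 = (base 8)7703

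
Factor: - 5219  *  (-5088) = 2^5*3^1*17^1*53^1*307^1 = 26554272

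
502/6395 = 502/6395= 0.08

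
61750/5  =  12350 = 12350.00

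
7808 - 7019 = 789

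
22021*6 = 132126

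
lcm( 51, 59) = 3009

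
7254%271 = 208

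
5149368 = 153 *33656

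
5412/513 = 1804/171 = 10.55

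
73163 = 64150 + 9013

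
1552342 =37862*41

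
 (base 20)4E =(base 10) 94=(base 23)42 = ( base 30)34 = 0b1011110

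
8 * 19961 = 159688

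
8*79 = 632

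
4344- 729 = 3615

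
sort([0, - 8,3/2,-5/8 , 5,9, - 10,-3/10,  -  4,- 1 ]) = [ - 10, - 8,-4 ,  -  1 , - 5/8, - 3/10,0, 3/2,5,9]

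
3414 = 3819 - 405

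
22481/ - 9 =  - 2498 + 1/9 = -2497.89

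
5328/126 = 42 + 2/7= 42.29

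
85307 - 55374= 29933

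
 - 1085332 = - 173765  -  911567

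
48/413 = 48/413 = 0.12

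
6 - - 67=73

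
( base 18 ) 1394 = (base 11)5267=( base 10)6970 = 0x1b3a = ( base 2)1101100111010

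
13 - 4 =9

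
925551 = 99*9349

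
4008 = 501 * 8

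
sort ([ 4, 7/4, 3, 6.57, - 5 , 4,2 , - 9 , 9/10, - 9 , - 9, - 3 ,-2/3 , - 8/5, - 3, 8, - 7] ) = [ - 9,-9, - 9,  -  7, - 5, - 3, - 3,-8/5  , - 2/3, 9/10, 7/4, 2,3,4, 4 , 6.57,8]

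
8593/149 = 8593/149 = 57.67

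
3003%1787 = 1216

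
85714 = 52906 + 32808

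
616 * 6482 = 3992912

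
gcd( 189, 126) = 63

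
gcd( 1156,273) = 1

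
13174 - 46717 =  - 33543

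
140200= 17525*8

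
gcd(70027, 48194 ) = 1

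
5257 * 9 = 47313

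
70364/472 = 149+9/118 = 149.08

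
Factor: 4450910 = 2^1*5^1*445091^1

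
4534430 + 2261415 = 6795845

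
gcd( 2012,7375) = 1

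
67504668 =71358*946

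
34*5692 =193528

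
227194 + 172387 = 399581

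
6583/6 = 1097 + 1/6 = 1097.17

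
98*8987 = 880726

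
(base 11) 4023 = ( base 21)c2f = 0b1010011100101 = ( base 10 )5349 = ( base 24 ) 96L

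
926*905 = 838030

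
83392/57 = 1463  +  1/57 = 1463.02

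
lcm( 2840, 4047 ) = 161880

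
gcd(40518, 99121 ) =1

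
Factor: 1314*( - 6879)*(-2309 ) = 20871064854  =  2^1 *3^3* 73^1* 2293^1*2309^1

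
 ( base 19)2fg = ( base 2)1111111111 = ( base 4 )33333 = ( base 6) 4423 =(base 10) 1023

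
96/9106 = 48/4553 = 0.01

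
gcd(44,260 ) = 4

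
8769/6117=1  +  884/2039 = 1.43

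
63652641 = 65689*969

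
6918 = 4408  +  2510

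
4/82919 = 4/82919  =  0.00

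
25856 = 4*6464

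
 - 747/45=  - 17  +  2/5 =- 16.60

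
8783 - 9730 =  - 947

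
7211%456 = 371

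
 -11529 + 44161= 32632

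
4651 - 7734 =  - 3083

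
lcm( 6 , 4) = 12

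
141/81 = 47/27 = 1.74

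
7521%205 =141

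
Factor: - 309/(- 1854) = 2^ ( - 1)*3^(  -  1 )=1/6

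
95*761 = 72295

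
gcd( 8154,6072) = 6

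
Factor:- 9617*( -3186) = 2^1*3^3 * 59^2*163^1 = 30639762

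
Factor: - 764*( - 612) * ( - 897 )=-2^4*3^3*13^1*17^1*23^1* 191^1 = - 419408496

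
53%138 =53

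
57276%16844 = 6744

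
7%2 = 1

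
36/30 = 1+ 1/5 = 1.20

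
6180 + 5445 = 11625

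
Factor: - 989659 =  - 11^2*8179^1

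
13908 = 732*19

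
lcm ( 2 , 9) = 18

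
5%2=1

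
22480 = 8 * 2810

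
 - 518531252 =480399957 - 998931209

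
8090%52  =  30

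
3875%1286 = 17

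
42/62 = 21/31 = 0.68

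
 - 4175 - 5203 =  - 9378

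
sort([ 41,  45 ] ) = [41,  45] 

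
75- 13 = 62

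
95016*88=8361408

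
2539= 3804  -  1265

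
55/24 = 55/24 = 2.29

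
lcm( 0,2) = 0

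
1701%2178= 1701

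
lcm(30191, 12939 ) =90573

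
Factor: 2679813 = 3^2*297757^1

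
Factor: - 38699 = -38699^1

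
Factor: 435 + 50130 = 50565 = 3^1*5^1*3371^1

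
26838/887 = 26838/887 = 30.26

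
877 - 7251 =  -6374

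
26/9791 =26/9791 = 0.00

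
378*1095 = 413910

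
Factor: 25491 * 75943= 3^1*7^1*19^1*29^1*293^1*571^1 = 1935863013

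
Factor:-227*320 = -72640 = - 2^6*5^1*227^1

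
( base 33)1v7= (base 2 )100001000111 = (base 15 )964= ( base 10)2119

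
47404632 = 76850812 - 29446180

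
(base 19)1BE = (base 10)584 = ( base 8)1110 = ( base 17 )206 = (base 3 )210122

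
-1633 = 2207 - 3840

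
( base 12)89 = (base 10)105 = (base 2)1101001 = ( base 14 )77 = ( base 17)63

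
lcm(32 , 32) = 32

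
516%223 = 70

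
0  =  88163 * 0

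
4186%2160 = 2026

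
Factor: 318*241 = 2^1*3^1*53^1* 241^1=76638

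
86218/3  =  28739 + 1/3 = 28739.33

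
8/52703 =8/52703 = 0.00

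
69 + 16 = 85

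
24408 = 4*6102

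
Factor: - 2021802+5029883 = 1117^1*2693^1  =  3008081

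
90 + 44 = 134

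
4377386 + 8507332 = 12884718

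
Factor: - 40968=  - 2^3*3^2*569^1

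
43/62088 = 43/62088 = 0.00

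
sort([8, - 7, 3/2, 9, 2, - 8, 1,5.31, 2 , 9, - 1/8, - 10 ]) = [ - 10, - 8, - 7, - 1/8, 1, 3/2,2, 2,5.31, 8 , 9, 9]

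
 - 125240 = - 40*3131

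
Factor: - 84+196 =2^4*7^1 = 112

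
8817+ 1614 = 10431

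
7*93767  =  656369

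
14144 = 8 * 1768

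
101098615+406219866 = 507318481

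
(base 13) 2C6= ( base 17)1C7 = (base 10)500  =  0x1f4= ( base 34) eo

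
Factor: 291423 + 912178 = 1203601 = 7^1 * 139^1*1237^1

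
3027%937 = 216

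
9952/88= 113 + 1/11 = 113.09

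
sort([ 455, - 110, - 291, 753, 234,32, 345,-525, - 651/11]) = [ - 525, - 291, - 110, - 651/11, 32,234,345, 455, 753]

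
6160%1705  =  1045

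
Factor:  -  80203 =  - 139^1 *577^1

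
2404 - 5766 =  - 3362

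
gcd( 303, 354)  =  3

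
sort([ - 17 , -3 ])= [ - 17, - 3 ]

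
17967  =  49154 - 31187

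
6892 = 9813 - 2921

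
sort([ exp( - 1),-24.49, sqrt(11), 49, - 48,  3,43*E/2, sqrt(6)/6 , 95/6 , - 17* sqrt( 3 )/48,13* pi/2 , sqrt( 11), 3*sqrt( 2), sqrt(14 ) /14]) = [ - 48, - 24.49, - 17*sqrt(3) /48, sqrt( 14 ) /14, exp( - 1 ),sqrt( 6 )/6, 3 , sqrt( 11), sqrt(11),3 * sqrt( 2) , 95/6, 13*pi/2, 49,43 * E/2]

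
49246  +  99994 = 149240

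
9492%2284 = 356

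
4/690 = 2/345= 0.01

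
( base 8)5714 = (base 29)3H4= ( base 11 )22A6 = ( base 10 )3020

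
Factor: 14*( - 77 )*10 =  - 2^2*5^1*7^2*11^1 = -10780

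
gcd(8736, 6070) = 2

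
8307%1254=783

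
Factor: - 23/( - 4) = 2^( - 2 )*23^1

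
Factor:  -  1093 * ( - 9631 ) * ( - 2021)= - 43^1 *47^1* 1093^1 *9631^1 = - 21274426343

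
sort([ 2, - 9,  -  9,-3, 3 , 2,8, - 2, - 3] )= [ - 9,-9, - 3, - 3, - 2,2, 2,3,8]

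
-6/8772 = -1 + 1461/1462 = -0.00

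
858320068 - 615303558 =243016510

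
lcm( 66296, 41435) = 331480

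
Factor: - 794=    - 2^1*397^1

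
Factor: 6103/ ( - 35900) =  - 17/100 =- 2^(- 2)*5^( - 2 )*17^1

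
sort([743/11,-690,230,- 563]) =[ - 690,-563,743/11, 230 ] 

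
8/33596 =2/8399 = 0.00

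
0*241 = 0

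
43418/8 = 5427 + 1/4 = 5427.25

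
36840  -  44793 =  - 7953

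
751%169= 75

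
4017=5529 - 1512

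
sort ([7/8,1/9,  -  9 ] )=[ - 9,1/9,7/8] 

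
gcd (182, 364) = 182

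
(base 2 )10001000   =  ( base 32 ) 48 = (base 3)12001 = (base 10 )136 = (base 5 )1021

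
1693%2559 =1693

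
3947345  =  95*41551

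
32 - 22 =10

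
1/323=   1/323=   0.00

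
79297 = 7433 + 71864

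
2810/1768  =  1405/884 =1.59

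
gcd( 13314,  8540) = 14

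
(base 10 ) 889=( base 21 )207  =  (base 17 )315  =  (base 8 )1571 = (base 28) 13l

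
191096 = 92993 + 98103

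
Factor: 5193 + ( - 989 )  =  2^2*1051^1 = 4204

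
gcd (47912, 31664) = 8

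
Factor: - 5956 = -2^2 *1489^1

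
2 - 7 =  - 5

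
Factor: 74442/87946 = 3^1 * 19^1*653^1 *43973^(-1) = 37221/43973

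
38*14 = 532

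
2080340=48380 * 43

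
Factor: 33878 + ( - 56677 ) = -22799 = - 7^1 * 3257^1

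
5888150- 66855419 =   -  60967269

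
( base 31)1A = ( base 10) 41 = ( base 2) 101001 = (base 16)29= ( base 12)35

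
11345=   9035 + 2310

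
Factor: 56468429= 56468429^1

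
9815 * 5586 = 54826590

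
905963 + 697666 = 1603629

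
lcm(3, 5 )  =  15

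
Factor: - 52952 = -2^3 *6619^1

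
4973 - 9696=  -4723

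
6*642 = 3852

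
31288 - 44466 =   -  13178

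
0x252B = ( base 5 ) 301030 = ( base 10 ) 9515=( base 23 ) hmg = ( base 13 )443C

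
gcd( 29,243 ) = 1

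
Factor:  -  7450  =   - 2^1*5^2 * 149^1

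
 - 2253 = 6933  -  9186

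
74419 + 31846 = 106265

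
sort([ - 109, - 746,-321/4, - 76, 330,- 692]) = [ - 746,-692,- 109, - 321/4, - 76 , 330]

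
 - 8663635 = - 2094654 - 6568981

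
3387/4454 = 3387/4454 = 0.76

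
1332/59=1332/59 = 22.58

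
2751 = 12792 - 10041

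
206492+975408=1181900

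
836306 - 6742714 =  - 5906408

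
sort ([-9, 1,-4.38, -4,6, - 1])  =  [ - 9, - 4.38,-4, - 1,1,6 ]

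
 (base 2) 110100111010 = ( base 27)4hb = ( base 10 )3386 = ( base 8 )6472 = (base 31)3G7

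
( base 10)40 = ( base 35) 15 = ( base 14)2C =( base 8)50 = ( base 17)26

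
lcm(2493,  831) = 2493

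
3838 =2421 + 1417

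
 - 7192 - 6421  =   - 13613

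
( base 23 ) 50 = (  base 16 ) 73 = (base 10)115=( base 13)8b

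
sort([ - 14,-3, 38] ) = [  -  14,-3 , 38] 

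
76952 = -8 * (-9619) 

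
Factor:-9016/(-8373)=2^3*3^(  -  1 ) * 7^2* 23^1*2791^( - 1 )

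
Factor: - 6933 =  - 3^1*2311^1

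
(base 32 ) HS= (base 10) 572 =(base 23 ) 11k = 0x23C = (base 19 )1B2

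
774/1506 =129/251 = 0.51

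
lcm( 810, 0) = 0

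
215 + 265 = 480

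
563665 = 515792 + 47873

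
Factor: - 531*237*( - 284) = 2^2*3^3 * 59^1 *71^1*79^1  =  35740548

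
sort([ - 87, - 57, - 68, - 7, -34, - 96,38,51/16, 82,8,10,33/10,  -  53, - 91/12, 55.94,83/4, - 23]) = [ - 96, - 87,-68, - 57,  -  53, - 34, - 23, - 91/12, - 7,51/16,33/10,8, 10, 83/4, 38,55.94,82] 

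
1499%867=632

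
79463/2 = 39731 + 1/2 = 39731.50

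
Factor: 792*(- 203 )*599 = -96304824 =-2^3*3^2 * 7^1 * 11^1*29^1*599^1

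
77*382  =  29414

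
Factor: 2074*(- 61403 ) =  - 2^1*17^1*61^1*61403^1=-127349822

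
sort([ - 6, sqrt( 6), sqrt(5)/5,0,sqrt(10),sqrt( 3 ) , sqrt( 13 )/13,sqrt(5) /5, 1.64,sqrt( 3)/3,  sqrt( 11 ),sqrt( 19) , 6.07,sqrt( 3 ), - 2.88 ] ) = [ -6, - 2.88 , 0 , sqrt(13)/13, sqrt( 5 ) /5, sqrt(5 )/5,sqrt(3)/3,1.64,sqrt(3 ), sqrt( 3),sqrt( 6 ), sqrt( 10),sqrt( 11),sqrt( 19), 6.07 ]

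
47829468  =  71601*668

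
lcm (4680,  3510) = 14040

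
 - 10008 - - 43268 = 33260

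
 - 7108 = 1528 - 8636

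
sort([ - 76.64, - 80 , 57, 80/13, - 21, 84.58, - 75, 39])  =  [-80,-76.64,  -  75, - 21, 80/13,39, 57,84.58 ]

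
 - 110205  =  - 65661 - 44544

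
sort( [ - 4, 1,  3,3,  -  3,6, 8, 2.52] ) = [  -  4, - 3, 1,2.52,3,3, 6, 8]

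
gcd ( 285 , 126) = 3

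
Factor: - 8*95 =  - 2^3*5^1* 19^1 = - 760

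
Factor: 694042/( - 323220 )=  - 347021/161610 = - 2^( - 1) * 3^( - 1 ) * 5^( - 1 ) * 17^1*137^1*149^1*5387^(-1)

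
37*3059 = 113183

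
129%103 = 26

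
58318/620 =94 + 19/310 =94.06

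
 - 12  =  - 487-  -475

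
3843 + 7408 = 11251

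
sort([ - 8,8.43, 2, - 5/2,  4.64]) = [ - 8, - 5/2, 2, 4.64, 8.43 ] 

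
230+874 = 1104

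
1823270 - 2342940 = - 519670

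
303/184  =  1 + 119/184  =  1.65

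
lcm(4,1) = 4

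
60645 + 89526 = 150171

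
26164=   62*422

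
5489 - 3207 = 2282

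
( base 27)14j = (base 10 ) 856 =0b1101011000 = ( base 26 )16o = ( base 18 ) 2ba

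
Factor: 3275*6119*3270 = 2^1*3^1*5^3*29^1*109^1 * 131^1*211^1 = 65529900750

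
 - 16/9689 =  - 1+9673/9689 = - 0.00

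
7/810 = 7/810 =0.01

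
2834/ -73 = - 39  +  13/73 = -38.82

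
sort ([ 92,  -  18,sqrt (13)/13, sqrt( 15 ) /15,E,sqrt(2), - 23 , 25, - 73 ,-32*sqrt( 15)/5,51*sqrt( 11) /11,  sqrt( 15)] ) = [-73,-32*sqrt( 15)/5, - 23, - 18, sqrt(15) /15,sqrt( 13) /13, sqrt(2),E, sqrt( 15),51*sqrt( 11)/11,25, 92 ]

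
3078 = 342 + 2736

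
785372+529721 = 1315093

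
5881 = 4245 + 1636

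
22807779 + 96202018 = 119009797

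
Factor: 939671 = 47^1*19993^1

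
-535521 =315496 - 851017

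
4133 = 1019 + 3114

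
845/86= 845/86 = 9.83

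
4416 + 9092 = 13508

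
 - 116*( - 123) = 14268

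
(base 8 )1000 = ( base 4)20000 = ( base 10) 512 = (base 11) 426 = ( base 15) 242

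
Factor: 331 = 331^1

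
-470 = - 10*47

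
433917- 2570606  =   - 2136689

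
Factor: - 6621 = -3^1*2207^1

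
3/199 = 3/199  =  0.02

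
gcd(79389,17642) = 8821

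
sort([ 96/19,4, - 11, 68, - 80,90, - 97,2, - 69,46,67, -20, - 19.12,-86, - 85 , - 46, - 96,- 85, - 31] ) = [ - 97, - 96,-86, - 85, - 85, - 80, - 69, - 46, - 31, - 20, - 19.12, - 11,2,4,96/19, 46 , 67, 68,90]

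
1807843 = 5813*311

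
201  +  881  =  1082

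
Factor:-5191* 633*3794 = - 12466715982 = -2^1*3^1*7^1*29^1*179^1*211^1*271^1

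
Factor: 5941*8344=2^3*7^1 *13^1* 149^1*457^1 = 49571704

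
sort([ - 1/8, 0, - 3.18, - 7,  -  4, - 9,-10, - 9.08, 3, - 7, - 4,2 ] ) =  [ - 10, - 9.08, - 9, - 7, - 7,- 4, - 4, - 3.18, - 1/8,0, 2, 3]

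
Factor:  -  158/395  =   - 2^1*5^( - 1) =-  2/5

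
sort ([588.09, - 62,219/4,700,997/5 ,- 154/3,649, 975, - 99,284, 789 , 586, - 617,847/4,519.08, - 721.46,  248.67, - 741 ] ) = [  -  741,-721.46 , - 617,-99 ,-62, - 154/3, 219/4,  997/5,847/4,248.67,284, 519.08,  586 , 588.09,649,700,789,975 ]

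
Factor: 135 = 3^3 * 5^1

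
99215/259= 383  +  18/259 = 383.07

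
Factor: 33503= 33503^1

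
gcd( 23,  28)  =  1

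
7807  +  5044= 12851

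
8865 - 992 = 7873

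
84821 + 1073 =85894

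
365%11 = 2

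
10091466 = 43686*231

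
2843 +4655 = 7498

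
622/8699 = 622/8699 = 0.07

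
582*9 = 5238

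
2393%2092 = 301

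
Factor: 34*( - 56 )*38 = - 72352 = -2^5*7^1*17^1*19^1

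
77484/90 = 860 + 14/15 = 860.93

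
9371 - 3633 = 5738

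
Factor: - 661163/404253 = - 3^( - 2)*113^1 * 5851^1*44917^( - 1)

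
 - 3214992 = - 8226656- - 5011664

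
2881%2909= 2881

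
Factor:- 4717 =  - 53^1*89^1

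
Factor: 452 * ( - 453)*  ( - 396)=81083376 = 2^4*3^3*11^1*113^1 * 151^1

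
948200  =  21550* 44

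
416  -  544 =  - 128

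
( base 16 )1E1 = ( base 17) 1b5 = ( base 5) 3411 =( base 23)KL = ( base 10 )481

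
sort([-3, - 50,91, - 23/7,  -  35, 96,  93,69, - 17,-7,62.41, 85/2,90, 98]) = [ - 50 ,- 35, - 17, - 7, - 23/7, - 3,  85/2 , 62.41,69 , 90,  91,93, 96, 98]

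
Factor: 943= 23^1 * 41^1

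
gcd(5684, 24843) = 49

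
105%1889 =105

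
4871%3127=1744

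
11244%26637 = 11244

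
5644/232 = 1411/58 = 24.33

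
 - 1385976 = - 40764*34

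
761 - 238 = 523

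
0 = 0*316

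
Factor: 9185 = 5^1 * 11^1*167^1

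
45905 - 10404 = 35501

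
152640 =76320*2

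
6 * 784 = 4704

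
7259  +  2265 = 9524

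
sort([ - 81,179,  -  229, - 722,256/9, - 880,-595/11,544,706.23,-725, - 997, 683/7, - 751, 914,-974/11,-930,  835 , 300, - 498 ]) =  [ -997, - 930, - 880, - 751,-725,-722, - 498 ,-229, - 974/11,-81,-595/11,256/9,683/7,179,300,544,706.23, 835,914]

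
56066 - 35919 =20147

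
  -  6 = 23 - 29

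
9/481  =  9/481 = 0.02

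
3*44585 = 133755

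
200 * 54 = 10800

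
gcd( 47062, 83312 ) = 2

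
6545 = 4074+2471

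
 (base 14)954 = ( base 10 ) 1838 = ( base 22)3HC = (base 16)72E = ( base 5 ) 24323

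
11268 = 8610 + 2658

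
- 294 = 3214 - 3508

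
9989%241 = 108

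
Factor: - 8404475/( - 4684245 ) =1680895/936849 =3^( - 1 )*5^1*53^1*6343^1*312283^(-1 )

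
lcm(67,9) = 603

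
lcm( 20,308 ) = 1540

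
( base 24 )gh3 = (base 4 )2112123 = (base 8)22633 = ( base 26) e67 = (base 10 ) 9627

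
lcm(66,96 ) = 1056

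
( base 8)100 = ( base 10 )64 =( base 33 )1v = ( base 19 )37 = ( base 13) 4c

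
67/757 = 67/757 =0.09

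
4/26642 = 2/13321 = 0.00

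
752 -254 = 498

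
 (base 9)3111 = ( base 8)4346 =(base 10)2278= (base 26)39G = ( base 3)10010101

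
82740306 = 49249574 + 33490732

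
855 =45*19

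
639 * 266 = 169974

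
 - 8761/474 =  - 19 + 245/474= - 18.48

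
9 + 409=418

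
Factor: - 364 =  - 2^2*7^1 * 13^1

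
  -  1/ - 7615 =1/7615 = 0.00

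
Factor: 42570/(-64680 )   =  -129/196  =  - 2^(-2)*3^1*7^(-2)*43^1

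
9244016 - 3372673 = 5871343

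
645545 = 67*9635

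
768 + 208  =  976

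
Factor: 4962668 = 2^2*1240667^1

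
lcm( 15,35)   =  105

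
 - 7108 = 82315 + -89423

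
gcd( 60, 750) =30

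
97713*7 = 683991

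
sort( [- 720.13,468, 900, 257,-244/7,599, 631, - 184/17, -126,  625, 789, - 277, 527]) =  [-720.13,-277,-126, - 244/7,  -  184/17, 257, 468,527 , 599, 625, 631, 789, 900]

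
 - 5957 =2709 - 8666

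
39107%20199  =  18908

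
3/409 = 3/409 = 0.01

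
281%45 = 11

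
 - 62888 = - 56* 1123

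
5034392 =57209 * 88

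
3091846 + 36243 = 3128089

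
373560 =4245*88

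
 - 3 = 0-3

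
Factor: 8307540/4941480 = 2^( - 1 )*3^1*41179^( - 1) * 46153^1 = 138459/82358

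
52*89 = 4628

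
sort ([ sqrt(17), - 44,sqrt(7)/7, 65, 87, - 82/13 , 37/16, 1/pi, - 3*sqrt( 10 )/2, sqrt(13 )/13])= [ -44,-82/13, - 3 * sqrt( 10 )/2, sqrt(13)/13, 1/pi,sqrt(7 )/7,37/16, sqrt(17),  65,87]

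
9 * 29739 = 267651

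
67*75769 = 5076523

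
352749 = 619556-266807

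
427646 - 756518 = -328872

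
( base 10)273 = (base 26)ad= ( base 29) 9C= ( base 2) 100010001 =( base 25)AN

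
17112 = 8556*2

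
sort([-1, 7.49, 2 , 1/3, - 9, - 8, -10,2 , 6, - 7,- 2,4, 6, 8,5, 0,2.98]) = [ - 10,  -  9, - 8, - 7,  -  2 , - 1,0, 1/3,  2, 2, 2.98, 4 , 5, 6, 6, 7.49, 8]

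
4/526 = 2/263 = 0.01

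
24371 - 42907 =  -18536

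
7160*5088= 36430080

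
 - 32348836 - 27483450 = - 59832286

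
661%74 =69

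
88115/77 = 88115/77 = 1144.35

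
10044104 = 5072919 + 4971185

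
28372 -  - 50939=79311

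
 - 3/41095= - 3/41095 = - 0.00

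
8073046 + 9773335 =17846381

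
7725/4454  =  7725/4454 = 1.73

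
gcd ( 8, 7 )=1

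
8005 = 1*8005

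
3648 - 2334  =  1314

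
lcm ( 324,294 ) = 15876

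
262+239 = 501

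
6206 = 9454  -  3248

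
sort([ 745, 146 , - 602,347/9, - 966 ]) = [ - 966,  -  602, 347/9, 146,  745 ] 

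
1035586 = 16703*62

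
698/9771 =698/9771 = 0.07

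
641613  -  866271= - 224658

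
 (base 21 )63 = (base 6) 333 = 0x81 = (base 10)129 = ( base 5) 1004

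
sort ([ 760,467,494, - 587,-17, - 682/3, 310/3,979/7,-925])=[ - 925, - 587 ,-682/3, - 17, 310/3,979/7, 467,494,  760] 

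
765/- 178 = -5  +  125/178 = -4.30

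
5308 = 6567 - 1259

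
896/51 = 896/51 = 17.57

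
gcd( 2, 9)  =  1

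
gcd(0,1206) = 1206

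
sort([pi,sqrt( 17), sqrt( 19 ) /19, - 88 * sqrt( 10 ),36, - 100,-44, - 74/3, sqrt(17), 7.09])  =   [-88*sqrt (10), - 100,-44,-74/3, sqrt( 19)/19, pi , sqrt(17),sqrt (17),7.09,  36 ] 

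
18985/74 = 18985/74  =  256.55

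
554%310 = 244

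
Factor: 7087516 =2^2*1771879^1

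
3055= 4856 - 1801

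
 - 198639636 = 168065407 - 366705043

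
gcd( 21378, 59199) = 21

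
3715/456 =8  +  67/456=8.15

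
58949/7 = 8421 + 2/7 = 8421.29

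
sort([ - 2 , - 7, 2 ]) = [ - 7, - 2,2] 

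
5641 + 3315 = 8956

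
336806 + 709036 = 1045842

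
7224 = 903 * 8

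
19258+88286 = 107544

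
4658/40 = 2329/20 = 116.45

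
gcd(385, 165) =55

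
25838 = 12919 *2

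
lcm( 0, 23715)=0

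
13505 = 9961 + 3544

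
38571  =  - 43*( - 897) 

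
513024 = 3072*167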